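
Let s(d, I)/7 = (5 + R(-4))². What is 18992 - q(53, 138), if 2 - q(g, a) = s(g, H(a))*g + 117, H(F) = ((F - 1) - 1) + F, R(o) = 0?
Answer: 28382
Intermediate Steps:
H(F) = -2 + 2*F (H(F) = ((-1 + F) - 1) + F = (-2 + F) + F = -2 + 2*F)
s(d, I) = 175 (s(d, I) = 7*(5 + 0)² = 7*5² = 7*25 = 175)
q(g, a) = -115 - 175*g (q(g, a) = 2 - (175*g + 117) = 2 - (117 + 175*g) = 2 + (-117 - 175*g) = -115 - 175*g)
18992 - q(53, 138) = 18992 - (-115 - 175*53) = 18992 - (-115 - 9275) = 18992 - 1*(-9390) = 18992 + 9390 = 28382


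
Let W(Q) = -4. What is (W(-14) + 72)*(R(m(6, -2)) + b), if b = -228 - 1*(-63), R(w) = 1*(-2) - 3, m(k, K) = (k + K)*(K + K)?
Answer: -11560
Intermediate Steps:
m(k, K) = 2*K*(K + k) (m(k, K) = (K + k)*(2*K) = 2*K*(K + k))
R(w) = -5 (R(w) = -2 - 3 = -5)
b = -165 (b = -228 + 63 = -165)
(W(-14) + 72)*(R(m(6, -2)) + b) = (-4 + 72)*(-5 - 165) = 68*(-170) = -11560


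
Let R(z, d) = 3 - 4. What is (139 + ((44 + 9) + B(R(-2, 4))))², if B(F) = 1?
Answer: 37249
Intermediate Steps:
R(z, d) = -1
(139 + ((44 + 9) + B(R(-2, 4))))² = (139 + ((44 + 9) + 1))² = (139 + (53 + 1))² = (139 + 54)² = 193² = 37249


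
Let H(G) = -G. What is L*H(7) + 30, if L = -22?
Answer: 184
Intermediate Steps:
L*H(7) + 30 = -(-22)*7 + 30 = -22*(-7) + 30 = 154 + 30 = 184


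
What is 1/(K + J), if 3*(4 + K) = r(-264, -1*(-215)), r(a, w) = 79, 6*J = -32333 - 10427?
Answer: -3/21313 ≈ -0.00014076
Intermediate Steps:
J = -21380/3 (J = (-32333 - 10427)/6 = (1/6)*(-42760) = -21380/3 ≈ -7126.7)
K = 67/3 (K = -4 + (1/3)*79 = -4 + 79/3 = 67/3 ≈ 22.333)
1/(K + J) = 1/(67/3 - 21380/3) = 1/(-21313/3) = -3/21313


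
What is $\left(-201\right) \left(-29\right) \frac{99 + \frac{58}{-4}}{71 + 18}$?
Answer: $\frac{985101}{178} \approx 5534.3$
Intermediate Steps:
$\left(-201\right) \left(-29\right) \frac{99 + \frac{58}{-4}}{71 + 18} = 5829 \frac{99 + 58 \left(- \frac{1}{4}\right)}{89} = 5829 \left(99 - \frac{29}{2}\right) \frac{1}{89} = 5829 \cdot \frac{169}{2} \cdot \frac{1}{89} = 5829 \cdot \frac{169}{178} = \frac{985101}{178}$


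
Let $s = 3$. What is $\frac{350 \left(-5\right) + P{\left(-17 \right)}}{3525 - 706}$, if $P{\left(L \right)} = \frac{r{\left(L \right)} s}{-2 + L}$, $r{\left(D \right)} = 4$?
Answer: $- \frac{33262}{53561} \approx -0.62101$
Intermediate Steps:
$P{\left(L \right)} = \frac{12}{-2 + L}$ ($P{\left(L \right)} = \frac{4 \cdot 3}{-2 + L} = \frac{12}{-2 + L}$)
$\frac{350 \left(-5\right) + P{\left(-17 \right)}}{3525 - 706} = \frac{350 \left(-5\right) + \frac{12}{-2 - 17}}{3525 - 706} = \frac{-1750 + \frac{12}{-19}}{2819} = \left(-1750 + 12 \left(- \frac{1}{19}\right)\right) \frac{1}{2819} = \left(-1750 - \frac{12}{19}\right) \frac{1}{2819} = \left(- \frac{33262}{19}\right) \frac{1}{2819} = - \frac{33262}{53561}$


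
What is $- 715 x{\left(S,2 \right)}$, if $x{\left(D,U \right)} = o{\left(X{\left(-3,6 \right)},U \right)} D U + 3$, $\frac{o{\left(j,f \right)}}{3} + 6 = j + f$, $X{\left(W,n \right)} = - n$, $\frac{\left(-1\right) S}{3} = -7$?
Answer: $898755$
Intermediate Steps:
$S = 21$ ($S = \left(-3\right) \left(-7\right) = 21$)
$o{\left(j,f \right)} = -18 + 3 f + 3 j$ ($o{\left(j,f \right)} = -18 + 3 \left(j + f\right) = -18 + 3 \left(f + j\right) = -18 + \left(3 f + 3 j\right) = -18 + 3 f + 3 j$)
$x{\left(D,U \right)} = 3 + D U \left(-36 + 3 U\right)$ ($x{\left(D,U \right)} = \left(-18 + 3 U + 3 \left(\left(-1\right) 6\right)\right) D U + 3 = \left(-18 + 3 U + 3 \left(-6\right)\right) D U + 3 = \left(-18 + 3 U - 18\right) D U + 3 = \left(-36 + 3 U\right) D U + 3 = D \left(-36 + 3 U\right) U + 3 = D U \left(-36 + 3 U\right) + 3 = 3 + D U \left(-36 + 3 U\right)$)
$- 715 x{\left(S,2 \right)} = - 715 \left(3 + 3 \cdot 21 \cdot 2 \left(-12 + 2\right)\right) = - 715 \left(3 + 3 \cdot 21 \cdot 2 \left(-10\right)\right) = - 715 \left(3 - 1260\right) = \left(-715\right) \left(-1257\right) = 898755$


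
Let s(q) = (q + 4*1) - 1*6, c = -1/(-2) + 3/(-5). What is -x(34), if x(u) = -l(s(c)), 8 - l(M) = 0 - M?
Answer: 59/10 ≈ 5.9000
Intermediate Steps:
c = -⅒ (c = -1*(-½) + 3*(-⅕) = ½ - ⅗ = -⅒ ≈ -0.10000)
s(q) = -2 + q (s(q) = (q + 4) - 6 = (4 + q) - 6 = -2 + q)
l(M) = 8 + M (l(M) = 8 - (0 - M) = 8 - (-1)*M = 8 + M)
x(u) = -59/10 (x(u) = -(8 + (-2 - ⅒)) = -(8 - 21/10) = -1*59/10 = -59/10)
-x(34) = -1*(-59/10) = 59/10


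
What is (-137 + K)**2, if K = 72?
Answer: 4225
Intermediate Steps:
(-137 + K)**2 = (-137 + 72)**2 = (-65)**2 = 4225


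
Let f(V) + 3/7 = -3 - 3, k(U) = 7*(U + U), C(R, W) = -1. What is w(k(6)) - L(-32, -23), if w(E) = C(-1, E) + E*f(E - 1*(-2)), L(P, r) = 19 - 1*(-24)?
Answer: -584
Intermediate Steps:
L(P, r) = 43 (L(P, r) = 19 + 24 = 43)
k(U) = 14*U (k(U) = 7*(2*U) = 14*U)
f(V) = -45/7 (f(V) = -3/7 + (-3 - 3) = -3/7 - 6 = -45/7)
w(E) = -1 - 45*E/7 (w(E) = -1 + E*(-45/7) = -1 - 45*E/7)
w(k(6)) - L(-32, -23) = (-1 - 90*6) - 1*43 = (-1 - 45/7*84) - 43 = (-1 - 540) - 43 = -541 - 43 = -584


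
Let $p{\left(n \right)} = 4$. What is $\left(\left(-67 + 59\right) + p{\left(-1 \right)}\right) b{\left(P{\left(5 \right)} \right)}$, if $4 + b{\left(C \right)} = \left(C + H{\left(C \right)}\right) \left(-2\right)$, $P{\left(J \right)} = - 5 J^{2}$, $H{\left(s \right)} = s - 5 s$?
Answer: $3016$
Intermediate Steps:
$H{\left(s \right)} = - 4 s$
$b{\left(C \right)} = -4 + 6 C$ ($b{\left(C \right)} = -4 + \left(C - 4 C\right) \left(-2\right) = -4 + - 3 C \left(-2\right) = -4 + 6 C$)
$\left(\left(-67 + 59\right) + p{\left(-1 \right)}\right) b{\left(P{\left(5 \right)} \right)} = \left(\left(-67 + 59\right) + 4\right) \left(-4 + 6 \left(- 5 \cdot 5^{2}\right)\right) = \left(-8 + 4\right) \left(-4 + 6 \left(\left(-5\right) 25\right)\right) = - 4 \left(-4 + 6 \left(-125\right)\right) = - 4 \left(-4 - 750\right) = \left(-4\right) \left(-754\right) = 3016$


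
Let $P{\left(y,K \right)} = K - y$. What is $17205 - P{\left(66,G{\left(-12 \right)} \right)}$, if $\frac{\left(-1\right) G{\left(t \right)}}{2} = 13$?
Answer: $17297$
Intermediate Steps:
$G{\left(t \right)} = -26$ ($G{\left(t \right)} = \left(-2\right) 13 = -26$)
$17205 - P{\left(66,G{\left(-12 \right)} \right)} = 17205 - \left(-26 - 66\right) = 17205 - -92 = 17205 + 92 = 17297$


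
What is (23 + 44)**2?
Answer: 4489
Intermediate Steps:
(23 + 44)**2 = 67**2 = 4489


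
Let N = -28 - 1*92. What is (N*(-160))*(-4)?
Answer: -76800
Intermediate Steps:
N = -120 (N = -28 - 92 = -120)
(N*(-160))*(-4) = -120*(-160)*(-4) = 19200*(-4) = -76800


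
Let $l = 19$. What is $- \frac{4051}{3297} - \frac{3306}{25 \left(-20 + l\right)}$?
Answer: $\frac{10798607}{82425} \approx 131.01$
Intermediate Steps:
$- \frac{4051}{3297} - \frac{3306}{25 \left(-20 + l\right)} = - \frac{4051}{3297} - \frac{3306}{25 \left(-20 + 19\right)} = \left(-4051\right) \frac{1}{3297} - \frac{3306}{25 \left(-1\right)} = - \frac{4051}{3297} - \frac{3306}{-25} = - \frac{4051}{3297} - - \frac{3306}{25} = - \frac{4051}{3297} + \frac{3306}{25} = \frac{10798607}{82425}$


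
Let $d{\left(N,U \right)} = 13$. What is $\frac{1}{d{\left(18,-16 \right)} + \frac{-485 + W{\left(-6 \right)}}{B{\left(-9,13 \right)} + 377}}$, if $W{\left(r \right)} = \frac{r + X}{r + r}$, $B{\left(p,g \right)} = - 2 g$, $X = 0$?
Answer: $\frac{234}{2719} \approx 0.086061$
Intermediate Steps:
$W{\left(r \right)} = \frac{1}{2}$ ($W{\left(r \right)} = \frac{r + 0}{r + r} = \frac{r}{2 r} = r \frac{1}{2 r} = \frac{1}{2}$)
$\frac{1}{d{\left(18,-16 \right)} + \frac{-485 + W{\left(-6 \right)}}{B{\left(-9,13 \right)} + 377}} = \frac{1}{13 + \frac{-485 + \frac{1}{2}}{\left(-2\right) 13 + 377}} = \frac{1}{13 - \frac{969}{2 \left(-26 + 377\right)}} = \frac{1}{13 - \frac{969}{2 \cdot 351}} = \frac{1}{13 - \frac{323}{234}} = \frac{1}{\frac{2719}{234}} = \frac{234}{2719}$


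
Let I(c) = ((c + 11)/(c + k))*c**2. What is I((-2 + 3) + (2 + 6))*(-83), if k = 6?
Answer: -8964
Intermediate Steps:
I(c) = c**2*(11 + c)/(6 + c) (I(c) = ((c + 11)/(c + 6))*c**2 = ((11 + c)/(6 + c))*c**2 = c**2*(11 + c)/(6 + c))
I((-2 + 3) + (2 + 6))*(-83) = (((-2 + 3) + (2 + 6))**2*(11 + ((-2 + 3) + (2 + 6)))/(6 + ((-2 + 3) + (2 + 6))))*(-83) = ((1 + 8)**2*(11 + (1 + 8))/(6 + (1 + 8)))*(-83) = (9**2*(11 + 9)/(6 + 9))*(-83) = (81*20/15)*(-83) = (81*(1/15)*20)*(-83) = 108*(-83) = -8964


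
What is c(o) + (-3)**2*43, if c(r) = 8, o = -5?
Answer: 395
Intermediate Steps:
c(o) + (-3)**2*43 = 8 + (-3)**2*43 = 8 + 9*43 = 8 + 387 = 395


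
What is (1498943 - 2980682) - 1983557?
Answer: -3465296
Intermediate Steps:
(1498943 - 2980682) - 1983557 = -1481739 - 1983557 = -3465296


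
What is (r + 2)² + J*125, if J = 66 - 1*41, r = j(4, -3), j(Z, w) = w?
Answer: 3126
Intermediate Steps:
r = -3
J = 25 (J = 66 - 41 = 25)
(r + 2)² + J*125 = (-3 + 2)² + 25*125 = (-1)² + 3125 = 1 + 3125 = 3126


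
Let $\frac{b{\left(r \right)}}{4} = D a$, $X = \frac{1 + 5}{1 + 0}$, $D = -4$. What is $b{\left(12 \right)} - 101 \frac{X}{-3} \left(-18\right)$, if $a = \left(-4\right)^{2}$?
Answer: $-3892$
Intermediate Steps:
$a = 16$
$X = 6$ ($X = \frac{6}{1} = 6 \cdot 1 = 6$)
$b{\left(r \right)} = -256$ ($b{\left(r \right)} = 4 \left(\left(-4\right) 16\right) = 4 \left(-64\right) = -256$)
$b{\left(12 \right)} - 101 \frac{X}{-3} \left(-18\right) = -256 - 101 \frac{6}{-3} \left(-18\right) = -256 - 101 \cdot 6 \left(- \frac{1}{3}\right) \left(-18\right) = -256 - 101 \left(\left(-2\right) \left(-18\right)\right) = -256 - 3636 = -3892$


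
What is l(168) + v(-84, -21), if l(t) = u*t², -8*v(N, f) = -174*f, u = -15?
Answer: -1695267/4 ≈ -4.2382e+5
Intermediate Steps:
v(N, f) = 87*f/4 (v(N, f) = -(-87)*f/4 = 87*f/4)
l(t) = -15*t²
l(168) + v(-84, -21) = -15*168² + (87/4)*(-21) = -15*28224 - 1827/4 = -423360 - 1827/4 = -1695267/4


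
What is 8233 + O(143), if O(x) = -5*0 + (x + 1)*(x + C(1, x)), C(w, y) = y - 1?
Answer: 49273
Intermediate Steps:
C(w, y) = -1 + y
O(x) = (1 + x)*(-1 + 2*x) (O(x) = -5*0 + (x + 1)*(x + (-1 + x)) = 0 + (1 + x)*(-1 + 2*x) = (1 + x)*(-1 + 2*x))
8233 + O(143) = 8233 + (-1 + 143 + 2*143**2) = 8233 + (-1 + 143 + 2*20449) = 8233 + (-1 + 143 + 40898) = 8233 + 41040 = 49273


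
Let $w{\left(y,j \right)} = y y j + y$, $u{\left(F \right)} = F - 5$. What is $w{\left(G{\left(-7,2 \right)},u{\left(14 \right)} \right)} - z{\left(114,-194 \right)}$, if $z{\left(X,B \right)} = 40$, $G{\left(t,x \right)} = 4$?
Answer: $108$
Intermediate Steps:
$u{\left(F \right)} = -5 + F$ ($u{\left(F \right)} = F - 5 = -5 + F$)
$w{\left(y,j \right)} = y + j y^{2}$ ($w{\left(y,j \right)} = y^{2} j + y = j y^{2} + y = y + j y^{2}$)
$w{\left(G{\left(-7,2 \right)},u{\left(14 \right)} \right)} - z{\left(114,-194 \right)} = 4 \left(1 + \left(-5 + 14\right) 4\right) - 40 = 4 \left(1 + 9 \cdot 4\right) - 40 = 4 \left(1 + 36\right) - 40 = 4 \cdot 37 - 40 = 148 - 40 = 108$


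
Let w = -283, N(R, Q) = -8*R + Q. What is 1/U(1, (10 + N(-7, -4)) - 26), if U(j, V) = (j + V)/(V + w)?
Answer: -247/37 ≈ -6.6757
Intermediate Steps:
N(R, Q) = Q - 8*R
U(j, V) = (V + j)/(-283 + V) (U(j, V) = (j + V)/(V - 283) = (V + j)/(-283 + V))
1/U(1, (10 + N(-7, -4)) - 26) = 1/((((10 + (-4 - 8*(-7))) - 26) + 1)/(-283 + ((10 + (-4 - 8*(-7))) - 26))) = 1/((((10 + (-4 + 56)) - 26) + 1)/(-283 + ((10 + (-4 + 56)) - 26))) = 1/((((10 + 52) - 26) + 1)/(-283 + ((10 + 52) - 26))) = 1/(((62 - 26) + 1)/(-283 + (62 - 26))) = 1/((36 + 1)/(-283 + 36)) = 1/(37/(-247)) = 1/(-1/247*37) = 1/(-37/247) = -247/37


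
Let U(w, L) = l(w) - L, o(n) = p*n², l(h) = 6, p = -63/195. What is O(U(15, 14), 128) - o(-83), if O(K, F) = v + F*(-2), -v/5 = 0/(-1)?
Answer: 128029/65 ≈ 1969.7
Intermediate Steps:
v = 0 (v = -0/(-1) = -0*(-1) = -5*0 = 0)
p = -21/65 (p = -63*1/195 = -21/65 ≈ -0.32308)
o(n) = -21*n²/65
U(w, L) = 6 - L
O(K, F) = -2*F (O(K, F) = 0 + F*(-2) = 0 - 2*F = -2*F)
O(U(15, 14), 128) - o(-83) = -2*128 - (-21)*(-83)²/65 = -256 - (-21)*6889/65 = -256 - 1*(-144669/65) = -256 + 144669/65 = 128029/65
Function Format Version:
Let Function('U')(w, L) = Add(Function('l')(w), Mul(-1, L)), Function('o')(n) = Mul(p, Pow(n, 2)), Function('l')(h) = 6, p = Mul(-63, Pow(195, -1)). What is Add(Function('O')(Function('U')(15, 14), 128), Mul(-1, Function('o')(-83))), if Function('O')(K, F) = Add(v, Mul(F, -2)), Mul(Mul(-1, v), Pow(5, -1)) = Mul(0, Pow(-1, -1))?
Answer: Rational(128029, 65) ≈ 1969.7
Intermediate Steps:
v = 0 (v = Mul(-5, Mul(0, Pow(-1, -1))) = Mul(-5, Mul(0, -1)) = Mul(-5, 0) = 0)
p = Rational(-21, 65) (p = Mul(-63, Rational(1, 195)) = Rational(-21, 65) ≈ -0.32308)
Function('o')(n) = Mul(Rational(-21, 65), Pow(n, 2))
Function('U')(w, L) = Add(6, Mul(-1, L))
Function('O')(K, F) = Mul(-2, F) (Function('O')(K, F) = Add(0, Mul(F, -2)) = Add(0, Mul(-2, F)) = Mul(-2, F))
Add(Function('O')(Function('U')(15, 14), 128), Mul(-1, Function('o')(-83))) = Add(Mul(-2, 128), Mul(-1, Mul(Rational(-21, 65), Pow(-83, 2)))) = Add(-256, Mul(-1, Mul(Rational(-21, 65), 6889))) = Add(-256, Mul(-1, Rational(-144669, 65))) = Add(-256, Rational(144669, 65)) = Rational(128029, 65)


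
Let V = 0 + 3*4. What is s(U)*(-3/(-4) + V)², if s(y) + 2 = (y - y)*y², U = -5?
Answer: -2601/8 ≈ -325.13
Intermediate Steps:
V = 12 (V = 0 + 12 = 12)
s(y) = -2 (s(y) = -2 + (y - y)*y² = -2 + 0*y² = -2 + 0 = -2)
s(U)*(-3/(-4) + V)² = -2*(-3/(-4) + 12)² = -2*(-3*(-¼) + 12)² = -2*(¾ + 12)² = -2*(51/4)² = -2*2601/16 = -2601/8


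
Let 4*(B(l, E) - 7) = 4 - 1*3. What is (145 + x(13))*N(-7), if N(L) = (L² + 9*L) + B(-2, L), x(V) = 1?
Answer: -1971/2 ≈ -985.50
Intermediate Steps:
B(l, E) = 29/4 (B(l, E) = 7 + (4 - 1*3)/4 = 7 + (4 - 3)/4 = 7 + (¼)*1 = 7 + ¼ = 29/4)
N(L) = 29/4 + L² + 9*L (N(L) = (L² + 9*L) + 29/4 = 29/4 + L² + 9*L)
(145 + x(13))*N(-7) = (145 + 1)*(29/4 + (-7)² + 9*(-7)) = 146*(29/4 + 49 - 63) = 146*(-27/4) = -1971/2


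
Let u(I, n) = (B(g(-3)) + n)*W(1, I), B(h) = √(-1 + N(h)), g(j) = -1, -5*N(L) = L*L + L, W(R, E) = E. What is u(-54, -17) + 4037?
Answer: 4955 - 54*I ≈ 4955.0 - 54.0*I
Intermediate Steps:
N(L) = -L/5 - L²/5 (N(L) = -(L*L + L)/5 = -(L² + L)/5 = -(L + L²)/5 = -L/5 - L²/5)
B(h) = √(-1 - h*(1 + h)/5)
u(I, n) = I*(I + n) (u(I, n) = (√5*√(-5 - 1*(-1)*(1 - 1))/5 + n)*I = (√5*√(-5 - 1*(-1)*0)/5 + n)*I = (√5*√(-5 + 0)/5 + n)*I = (√5*√(-5)/5 + n)*I = (√5*(I*√5)/5 + n)*I = (I + n)*I = I*(I + n))
u(-54, -17) + 4037 = -54*(I - 17) + 4037 = -54*(-17 + I) + 4037 = (918 - 54*I) + 4037 = 4955 - 54*I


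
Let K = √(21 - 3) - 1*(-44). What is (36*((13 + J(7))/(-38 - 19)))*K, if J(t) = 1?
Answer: -7392/19 - 504*√2/19 ≈ -426.57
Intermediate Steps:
K = 44 + 3*√2 (K = √18 + 44 = 3*√2 + 44 = 44 + 3*√2 ≈ 48.243)
(36*((13 + J(7))/(-38 - 19)))*K = (36*((13 + 1)/(-38 - 19)))*(44 + 3*√2) = (36*(14/(-57)))*(44 + 3*√2) = (36*(14*(-1/57)))*(44 + 3*√2) = (36*(-14/57))*(44 + 3*√2) = -168*(44 + 3*√2)/19 = -7392/19 - 504*√2/19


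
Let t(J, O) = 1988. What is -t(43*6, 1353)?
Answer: -1988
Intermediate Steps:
-t(43*6, 1353) = -1*1988 = -1988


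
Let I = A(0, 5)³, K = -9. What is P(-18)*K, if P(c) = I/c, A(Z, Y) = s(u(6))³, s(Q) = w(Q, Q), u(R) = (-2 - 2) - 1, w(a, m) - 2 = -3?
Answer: -½ ≈ -0.50000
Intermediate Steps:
w(a, m) = -1 (w(a, m) = 2 - 3 = -1)
u(R) = -5 (u(R) = -4 - 1 = -5)
s(Q) = -1
A(Z, Y) = -1 (A(Z, Y) = (-1)³ = -1)
I = -1 (I = (-1)³ = -1)
P(c) = -1/c
P(-18)*K = -1/(-18)*(-9) = -1*(-1/18)*(-9) = (1/18)*(-9) = -½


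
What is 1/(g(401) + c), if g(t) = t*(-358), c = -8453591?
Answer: -1/8597149 ≈ -1.1632e-7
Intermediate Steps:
g(t) = -358*t
1/(g(401) + c) = 1/(-358*401 - 8453591) = 1/(-143558 - 8453591) = 1/(-8597149) = -1/8597149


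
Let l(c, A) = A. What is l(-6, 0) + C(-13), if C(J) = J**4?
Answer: 28561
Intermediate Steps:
l(-6, 0) + C(-13) = 0 + (-13)**4 = 0 + 28561 = 28561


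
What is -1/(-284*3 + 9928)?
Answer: -1/9076 ≈ -0.00011018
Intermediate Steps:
-1/(-284*3 + 9928) = -1/(-852 + 9928) = -1/9076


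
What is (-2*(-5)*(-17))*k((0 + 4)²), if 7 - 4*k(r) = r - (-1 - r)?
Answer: 1105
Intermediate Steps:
k(r) = 3/2 - r/2 (k(r) = 7/4 - (r - (-1 - r))/4 = 7/4 - (r + (1 + r))/4 = 7/4 - (1 + 2*r)/4 = 7/4 + (-¼ - r/2) = 3/2 - r/2)
(-2*(-5)*(-17))*k((0 + 4)²) = (-2*(-5)*(-17))*(3/2 - (0 + 4)²/2) = (10*(-17))*(3/2 - ½*4²) = -170*(3/2 - ½*16) = -170*(3/2 - 8) = -170*(-13/2) = 1105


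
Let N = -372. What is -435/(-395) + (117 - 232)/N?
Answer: 41449/29388 ≈ 1.4104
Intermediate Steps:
-435/(-395) + (117 - 232)/N = -435/(-395) + (117 - 232)/(-372) = -435*(-1/395) - 115*(-1/372) = 87/79 + 115/372 = 41449/29388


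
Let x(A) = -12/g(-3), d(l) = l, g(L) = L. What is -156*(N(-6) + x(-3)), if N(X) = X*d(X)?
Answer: -6240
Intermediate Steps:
x(A) = 4 (x(A) = -12/(-3) = -12*(-⅓) = 4)
N(X) = X² (N(X) = X*X = X²)
-156*(N(-6) + x(-3)) = -156*((-6)² + 4) = -156*(36 + 4) = -156*40 = -6240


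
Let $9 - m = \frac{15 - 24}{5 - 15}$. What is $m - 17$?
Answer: $- \frac{89}{10} \approx -8.9$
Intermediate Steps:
$m = \frac{81}{10}$ ($m = 9 - \frac{15 - 24}{5 - 15} = 9 - - \frac{9}{-10} = 9 - \left(-9\right) \left(- \frac{1}{10}\right) = 9 - \frac{9}{10} = \frac{81}{10} \approx 8.1$)
$m - 17 = \frac{81}{10} - 17 = - \frac{89}{10}$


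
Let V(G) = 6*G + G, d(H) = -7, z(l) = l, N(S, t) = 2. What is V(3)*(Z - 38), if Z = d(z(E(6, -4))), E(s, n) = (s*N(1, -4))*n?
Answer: -945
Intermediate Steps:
E(s, n) = 2*n*s (E(s, n) = (s*2)*n = (2*s)*n = 2*n*s)
V(G) = 7*G
Z = -7
V(3)*(Z - 38) = (7*3)*(-7 - 38) = 21*(-45) = -945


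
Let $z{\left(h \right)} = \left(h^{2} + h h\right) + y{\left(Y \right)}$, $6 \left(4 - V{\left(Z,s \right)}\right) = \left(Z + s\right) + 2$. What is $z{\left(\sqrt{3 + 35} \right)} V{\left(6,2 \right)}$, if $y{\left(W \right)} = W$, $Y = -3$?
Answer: $\frac{511}{3} \approx 170.33$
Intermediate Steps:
$V{\left(Z,s \right)} = \frac{11}{3} - \frac{Z}{6} - \frac{s}{6}$ ($V{\left(Z,s \right)} = 4 - \frac{\left(Z + s\right) + 2}{6} = 4 - \frac{2 + Z + s}{6} = 4 - \left(\frac{1}{3} + \frac{Z}{6} + \frac{s}{6}\right) = \frac{11}{3} - \frac{Z}{6} - \frac{s}{6}$)
$z{\left(h \right)} = -3 + 2 h^{2}$ ($z{\left(h \right)} = \left(h^{2} + h h\right) - 3 = \left(h^{2} + h^{2}\right) - 3 = 2 h^{2} - 3 = -3 + 2 h^{2}$)
$z{\left(\sqrt{3 + 35} \right)} V{\left(6,2 \right)} = \left(-3 + 2 \left(\sqrt{3 + 35}\right)^{2}\right) \left(\frac{11}{3} - 1 - \frac{1}{3}\right) = \left(-3 + 2 \left(\sqrt{38}\right)^{2}\right) \left(\frac{11}{3} - 1 - \frac{1}{3}\right) = \left(-3 + 2 \cdot 38\right) \frac{7}{3} = \left(-3 + 76\right) \frac{7}{3} = 73 \cdot \frac{7}{3} = \frac{511}{3}$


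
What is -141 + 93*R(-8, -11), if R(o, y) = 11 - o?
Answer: 1626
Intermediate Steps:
-141 + 93*R(-8, -11) = -141 + 93*(11 - 1*(-8)) = -141 + 93*(11 + 8) = -141 + 93*19 = -141 + 1767 = 1626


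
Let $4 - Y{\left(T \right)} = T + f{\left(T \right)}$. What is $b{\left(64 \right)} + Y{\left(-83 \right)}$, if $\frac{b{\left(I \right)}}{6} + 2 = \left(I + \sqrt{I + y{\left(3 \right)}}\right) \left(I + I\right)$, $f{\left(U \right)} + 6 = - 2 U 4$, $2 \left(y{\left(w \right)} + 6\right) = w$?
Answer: $48569 + 384 \sqrt{238} \approx 54493.0$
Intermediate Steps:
$y{\left(w \right)} = -6 + \frac{w}{2}$
$f{\left(U \right)} = -6 - 8 U$ ($f{\left(U \right)} = -6 + - 2 U 4 = -6 - 8 U$)
$Y{\left(T \right)} = 10 + 7 T$ ($Y{\left(T \right)} = 4 - \left(T - \left(6 + 8 T\right)\right) = 4 - \left(-6 - 7 T\right) = 4 + \left(6 + 7 T\right) = 10 + 7 T$)
$b{\left(I \right)} = -12 + 12 I \left(I + \sqrt{- \frac{9}{2} + I}\right)$ ($b{\left(I \right)} = -12 + 6 \left(I + \sqrt{I + \left(-6 + \frac{1}{2} \cdot 3\right)}\right) \left(I + I\right) = -12 + 6 \left(I + \sqrt{I + \left(-6 + \frac{3}{2}\right)}\right) 2 I = -12 + 6 \left(I + \sqrt{I - \frac{9}{2}}\right) 2 I = -12 + 6 \left(I + \sqrt{- \frac{9}{2} + I}\right) 2 I = -12 + 6 \cdot 2 I \left(I + \sqrt{- \frac{9}{2} + I}\right) = -12 + 12 I \left(I + \sqrt{- \frac{9}{2} + I}\right)$)
$b{\left(64 \right)} + Y{\left(-83 \right)} = \left(-12 + 12 \cdot 64^{2} + 6 \cdot 64 \sqrt{-18 + 4 \cdot 64}\right) + \left(10 + 7 \left(-83\right)\right) = \left(-12 + 12 \cdot 4096 + 6 \cdot 64 \sqrt{-18 + 256}\right) + \left(10 - 581\right) = \left(-12 + 49152 + 6 \cdot 64 \sqrt{238}\right) - 571 = \left(-12 + 49152 + 384 \sqrt{238}\right) - 571 = \left(49140 + 384 \sqrt{238}\right) - 571 = 48569 + 384 \sqrt{238}$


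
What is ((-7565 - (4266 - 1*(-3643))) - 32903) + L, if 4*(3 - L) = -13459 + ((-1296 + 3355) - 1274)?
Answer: -90411/2 ≈ -45206.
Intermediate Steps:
L = 6343/2 (L = 3 - (-13459 + ((-1296 + 3355) - 1274))/4 = 3 - (-13459 + (2059 - 1274))/4 = 3 - (-13459 + 785)/4 = 3 - 1/4*(-12674) = 3 + 6337/2 = 6343/2 ≈ 3171.5)
((-7565 - (4266 - 1*(-3643))) - 32903) + L = ((-7565 - (4266 - 1*(-3643))) - 32903) + 6343/2 = ((-7565 - (4266 + 3643)) - 32903) + 6343/2 = ((-7565 - 1*7909) - 32903) + 6343/2 = ((-7565 - 7909) - 32903) + 6343/2 = (-15474 - 32903) + 6343/2 = -48377 + 6343/2 = -90411/2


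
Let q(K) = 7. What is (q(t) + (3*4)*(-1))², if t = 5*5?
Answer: 25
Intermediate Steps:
t = 25
(q(t) + (3*4)*(-1))² = (7 + (3*4)*(-1))² = (7 + 12*(-1))² = (7 - 12)² = (-5)² = 25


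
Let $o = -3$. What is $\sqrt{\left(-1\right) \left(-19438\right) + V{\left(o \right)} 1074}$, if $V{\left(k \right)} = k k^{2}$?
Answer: $2 i \sqrt{2390} \approx 97.775 i$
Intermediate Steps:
$V{\left(k \right)} = k^{3}$
$\sqrt{\left(-1\right) \left(-19438\right) + V{\left(o \right)} 1074} = \sqrt{\left(-1\right) \left(-19438\right) + \left(-3\right)^{3} \cdot 1074} = \sqrt{19438 - 28998} = \sqrt{-9560} = 2 i \sqrt{2390}$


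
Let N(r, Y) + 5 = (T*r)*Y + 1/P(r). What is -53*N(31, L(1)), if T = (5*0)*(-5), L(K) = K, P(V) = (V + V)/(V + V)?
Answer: 212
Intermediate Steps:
P(V) = 1 (P(V) = (2*V)/((2*V)) = (2*V)*(1/(2*V)) = 1)
T = 0 (T = 0*(-5) = 0)
N(r, Y) = -4 (N(r, Y) = -5 + ((0*r)*Y + 1/1) = -5 + (0*Y + 1) = -5 + (0 + 1) = -5 + 1 = -4)
-53*N(31, L(1)) = -53*(-4) = 212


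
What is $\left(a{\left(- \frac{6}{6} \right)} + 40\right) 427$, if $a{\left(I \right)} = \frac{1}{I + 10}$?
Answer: $\frac{154147}{9} \approx 17127.0$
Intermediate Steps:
$a{\left(I \right)} = \frac{1}{10 + I}$
$\left(a{\left(- \frac{6}{6} \right)} + 40\right) 427 = \left(\frac{1}{10 - \frac{6}{6}} + 40\right) 427 = \left(\frac{1}{10 - 1} + 40\right) 427 = \left(\frac{1}{9} + 40\right) 427 = \frac{361}{9} \cdot 427 = \frac{154147}{9}$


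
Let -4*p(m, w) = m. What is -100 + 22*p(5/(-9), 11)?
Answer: -1745/18 ≈ -96.944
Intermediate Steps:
p(m, w) = -m/4
-100 + 22*p(5/(-9), 11) = -100 + 22*(-5/(4*(-9))) = -100 + 22*(-5*(-1)/(4*9)) = -100 + 22*(-¼*(-5/9)) = -100 + 22*(5/36) = -100 + 55/18 = -1745/18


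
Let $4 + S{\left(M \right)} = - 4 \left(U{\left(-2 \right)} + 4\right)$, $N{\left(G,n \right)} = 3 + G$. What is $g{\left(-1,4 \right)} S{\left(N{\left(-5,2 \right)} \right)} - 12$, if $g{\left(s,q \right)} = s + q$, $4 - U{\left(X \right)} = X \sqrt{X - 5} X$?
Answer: $-120 + 48 i \sqrt{7} \approx -120.0 + 127.0 i$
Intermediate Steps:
$U{\left(X \right)} = 4 - X^{2} \sqrt{-5 + X}$ ($U{\left(X \right)} = 4 - X \sqrt{X - 5} X = 4 - X \sqrt{-5 + X} X = 4 - X^{2} \sqrt{-5 + X}$)
$S{\left(M \right)} = -36 + 16 i \sqrt{7}$ ($S{\left(M \right)} = -4 - 4 \left(\left(4 - \left(-2\right)^{2} \sqrt{-5 - 2}\right) + 4\right) = -4 - 4 \left(\left(4 - 4 \sqrt{-7}\right) + 4\right) = -4 - 4 \left(\left(4 - 4 i \sqrt{7}\right) + 4\right) = -4 - 4 \left(8 - 4 i \sqrt{7}\right) = -4 - \left(32 - 16 i \sqrt{7}\right) = -36 + 16 i \sqrt{7}$)
$g{\left(s,q \right)} = q + s$
$g{\left(-1,4 \right)} S{\left(N{\left(-5,2 \right)} \right)} - 12 = \left(4 - 1\right) \left(-36 + 16 i \sqrt{7}\right) - 12 = 3 \left(-36 + 16 i \sqrt{7}\right) - 12 = \left(-108 + 48 i \sqrt{7}\right) - 12 = -120 + 48 i \sqrt{7}$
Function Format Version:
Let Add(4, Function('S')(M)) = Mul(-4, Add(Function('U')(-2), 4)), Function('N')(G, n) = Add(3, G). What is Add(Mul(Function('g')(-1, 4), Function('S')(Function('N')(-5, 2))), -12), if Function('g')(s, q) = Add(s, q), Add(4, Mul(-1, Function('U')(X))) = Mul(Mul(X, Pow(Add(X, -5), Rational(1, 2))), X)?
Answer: Add(-120, Mul(48, I, Pow(7, Rational(1, 2)))) ≈ Add(-120.00, Mul(127.00, I))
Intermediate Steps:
Function('U')(X) = Add(4, Mul(-1, Pow(X, 2), Pow(Add(-5, X), Rational(1, 2)))) (Function('U')(X) = Add(4, Mul(-1, Mul(Mul(X, Pow(Add(X, -5), Rational(1, 2))), X))) = Add(4, Mul(-1, Mul(Mul(X, Pow(Add(-5, X), Rational(1, 2))), X))) = Add(4, Mul(-1, Mul(Pow(X, 2), Pow(Add(-5, X), Rational(1, 2))))) = Add(4, Mul(-1, Pow(X, 2), Pow(Add(-5, X), Rational(1, 2)))))
Function('S')(M) = Add(-36, Mul(16, I, Pow(7, Rational(1, 2)))) (Function('S')(M) = Add(-4, Mul(-4, Add(Add(4, Mul(-1, Pow(-2, 2), Pow(Add(-5, -2), Rational(1, 2)))), 4))) = Add(-4, Mul(-4, Add(Add(4, Mul(-1, 4, Pow(-7, Rational(1, 2)))), 4))) = Add(-4, Mul(-4, Add(Add(4, Mul(-1, 4, Mul(I, Pow(7, Rational(1, 2))))), 4))) = Add(-4, Mul(-4, Add(Add(4, Mul(-4, I, Pow(7, Rational(1, 2)))), 4))) = Add(-4, Mul(-4, Add(8, Mul(-4, I, Pow(7, Rational(1, 2)))))) = Add(-4, Add(-32, Mul(16, I, Pow(7, Rational(1, 2))))) = Add(-36, Mul(16, I, Pow(7, Rational(1, 2)))))
Function('g')(s, q) = Add(q, s)
Add(Mul(Function('g')(-1, 4), Function('S')(Function('N')(-5, 2))), -12) = Add(Mul(Add(4, -1), Add(-36, Mul(16, I, Pow(7, Rational(1, 2))))), -12) = Add(Mul(3, Add(-36, Mul(16, I, Pow(7, Rational(1, 2))))), -12) = Add(Add(-108, Mul(48, I, Pow(7, Rational(1, 2)))), -12) = Add(-120, Mul(48, I, Pow(7, Rational(1, 2))))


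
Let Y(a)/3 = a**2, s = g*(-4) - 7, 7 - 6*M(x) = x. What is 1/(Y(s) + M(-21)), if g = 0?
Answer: 3/455 ≈ 0.0065934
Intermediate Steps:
M(x) = 7/6 - x/6
s = -7 (s = 0*(-4) - 7 = 0 - 7 = -7)
Y(a) = 3*a**2
1/(Y(s) + M(-21)) = 1/(3*(-7)**2 + (7/6 - 1/6*(-21))) = 1/(3*49 + (7/6 + 7/2)) = 1/(147 + 14/3) = 1/(455/3) = 3/455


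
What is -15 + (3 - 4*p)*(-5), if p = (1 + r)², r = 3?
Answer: 290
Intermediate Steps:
p = 16 (p = (1 + 3)² = 4² = 16)
-15 + (3 - 4*p)*(-5) = -15 + (3 - 4*16)*(-5) = -15 + (3 - 64)*(-5) = -15 - 61*(-5) = -15 + 305 = 290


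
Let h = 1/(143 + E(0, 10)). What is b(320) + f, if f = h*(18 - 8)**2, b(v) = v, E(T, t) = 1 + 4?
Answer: 11865/37 ≈ 320.68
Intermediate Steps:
E(T, t) = 5
h = 1/148 (h = 1/(143 + 5) = 1/148 ≈ 0.0067568)
f = 25/37 (f = (18 - 8)**2/148 = (1/148)*10**2 = (1/148)*100 = 25/37 ≈ 0.67568)
b(320) + f = 320 + 25/37 = 11865/37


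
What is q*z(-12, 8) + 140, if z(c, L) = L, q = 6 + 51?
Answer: 596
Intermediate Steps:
q = 57
q*z(-12, 8) + 140 = 57*8 + 140 = 456 + 140 = 596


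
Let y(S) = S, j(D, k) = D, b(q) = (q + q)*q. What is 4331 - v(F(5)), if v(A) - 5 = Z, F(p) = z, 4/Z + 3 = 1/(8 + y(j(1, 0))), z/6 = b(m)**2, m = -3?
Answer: 56256/13 ≈ 4327.4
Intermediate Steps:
b(q) = 2*q**2 (b(q) = (2*q)*q = 2*q**2)
z = 1944 (z = 6*(2*(-3)**2)**2 = 6*(2*9)**2 = 6*18**2 = 6*324 = 1944)
Z = -18/13 (Z = 4/(-3 + 1/(8 + 1)) = 4/(-3 + 1/9) = 4/(-26/9) = 4*(-9/26) = -18/13 ≈ -1.3846)
F(p) = 1944
v(A) = 47/13 (v(A) = 5 - 18/13 = 47/13)
4331 - v(F(5)) = 4331 - 1*47/13 = 4331 - 47/13 = 56256/13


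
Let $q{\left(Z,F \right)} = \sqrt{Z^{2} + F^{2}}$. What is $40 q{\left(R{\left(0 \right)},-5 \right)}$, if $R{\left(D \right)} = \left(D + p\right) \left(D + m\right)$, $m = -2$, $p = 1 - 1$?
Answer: $200$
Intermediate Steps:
$p = 0$
$R{\left(D \right)} = D \left(-2 + D\right)$ ($R{\left(D \right)} = \left(D + 0\right) \left(D - 2\right) = D \left(-2 + D\right)$)
$q{\left(Z,F \right)} = \sqrt{F^{2} + Z^{2}}$
$40 q{\left(R{\left(0 \right)},-5 \right)} = 40 \sqrt{\left(-5\right)^{2} + \left(0 \left(-2 + 0\right)\right)^{2}} = 40 \sqrt{25 + \left(0 \left(-2\right)\right)^{2}} = 40 \sqrt{25 + 0^{2}} = 40 \sqrt{25 + 0} = 40 \sqrt{25} = 40 \cdot 5 = 200$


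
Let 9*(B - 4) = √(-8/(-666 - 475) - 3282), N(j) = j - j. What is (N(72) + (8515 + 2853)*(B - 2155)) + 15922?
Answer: -24436646 + 1624*I*√4272764314/1467 ≈ -2.4437e+7 + 72362.0*I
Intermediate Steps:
N(j) = 0
B = 4 + I*√4272764314/10269 (B = 4 + √(-8/(-666 - 475) - 3282)/9 = 4 + √(-8/(-1141) - 3282)/9 = 4 + √(-1/1141*(-8) - 3282)/9 = 4 + √(8/1141 - 3282)/9 = 4 + √(-3744754/1141)/9 = 4 + (I*√4272764314/1141)/9 = 4 + I*√4272764314/10269 ≈ 4.0 + 6.3654*I)
(N(72) + (8515 + 2853)*(B - 2155)) + 15922 = (0 + (8515 + 2853)*((4 + I*√4272764314/10269) - 2155)) + 15922 = (0 + 11368*(-2151 + I*√4272764314/10269)) + 15922 = (0 + (-24452568 + 1624*I*√4272764314/1467)) + 15922 = (-24452568 + 1624*I*√4272764314/1467) + 15922 = -24436646 + 1624*I*√4272764314/1467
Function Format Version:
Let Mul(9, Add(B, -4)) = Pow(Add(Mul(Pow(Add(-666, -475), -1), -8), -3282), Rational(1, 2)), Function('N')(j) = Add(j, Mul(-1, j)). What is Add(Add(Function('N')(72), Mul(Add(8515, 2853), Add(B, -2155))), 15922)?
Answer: Add(-24436646, Mul(Rational(1624, 1467), I, Pow(4272764314, Rational(1, 2)))) ≈ Add(-2.4437e+7, Mul(72362., I))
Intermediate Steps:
Function('N')(j) = 0
B = Add(4, Mul(Rational(1, 10269), I, Pow(4272764314, Rational(1, 2)))) (B = Add(4, Mul(Rational(1, 9), Pow(Add(Mul(Pow(Add(-666, -475), -1), -8), -3282), Rational(1, 2)))) = Add(4, Mul(Rational(1, 9), Pow(Add(Mul(Pow(-1141, -1), -8), -3282), Rational(1, 2)))) = Add(4, Mul(Rational(1, 9), Pow(Add(Mul(Rational(-1, 1141), -8), -3282), Rational(1, 2)))) = Add(4, Mul(Rational(1, 9), Pow(Add(Rational(8, 1141), -3282), Rational(1, 2)))) = Add(4, Mul(Rational(1, 9), Pow(Rational(-3744754, 1141), Rational(1, 2)))) = Add(4, Mul(Rational(1, 9), Mul(Rational(1, 1141), I, Pow(4272764314, Rational(1, 2))))) = Add(4, Mul(Rational(1, 10269), I, Pow(4272764314, Rational(1, 2)))) ≈ Add(4.0000, Mul(6.3654, I)))
Add(Add(Function('N')(72), Mul(Add(8515, 2853), Add(B, -2155))), 15922) = Add(Add(0, Mul(Add(8515, 2853), Add(Add(4, Mul(Rational(1, 10269), I, Pow(4272764314, Rational(1, 2)))), -2155))), 15922) = Add(Add(0, Mul(11368, Add(-2151, Mul(Rational(1, 10269), I, Pow(4272764314, Rational(1, 2)))))), 15922) = Add(Add(0, Add(-24452568, Mul(Rational(1624, 1467), I, Pow(4272764314, Rational(1, 2))))), 15922) = Add(Add(-24452568, Mul(Rational(1624, 1467), I, Pow(4272764314, Rational(1, 2)))), 15922) = Add(-24436646, Mul(Rational(1624, 1467), I, Pow(4272764314, Rational(1, 2))))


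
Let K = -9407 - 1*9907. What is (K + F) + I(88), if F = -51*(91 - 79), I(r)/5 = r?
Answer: -19486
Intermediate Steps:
I(r) = 5*r
K = -19314 (K = -9407 - 9907 = -19314)
F = -612 (F = -51*12 = -612)
(K + F) + I(88) = (-19314 - 612) + 5*88 = -19926 + 440 = -19486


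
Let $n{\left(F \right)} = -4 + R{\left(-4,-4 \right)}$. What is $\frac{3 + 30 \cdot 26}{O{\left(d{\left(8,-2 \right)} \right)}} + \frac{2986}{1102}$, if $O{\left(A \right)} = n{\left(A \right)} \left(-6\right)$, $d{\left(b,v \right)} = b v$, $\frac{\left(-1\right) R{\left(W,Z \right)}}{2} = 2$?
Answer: $\frac{167699}{8816} \approx 19.022$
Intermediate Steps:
$R{\left(W,Z \right)} = -4$ ($R{\left(W,Z \right)} = \left(-2\right) 2 = -4$)
$n{\left(F \right)} = -8$ ($n{\left(F \right)} = -4 - 4 = -8$)
$O{\left(A \right)} = 48$ ($O{\left(A \right)} = \left(-8\right) \left(-6\right) = 48$)
$\frac{3 + 30 \cdot 26}{O{\left(d{\left(8,-2 \right)} \right)}} + \frac{2986}{1102} = \frac{3 + 30 \cdot 26}{48} + \frac{2986}{1102} = \left(3 + 780\right) \frac{1}{48} + 2986 \cdot \frac{1}{1102} = 783 \cdot \frac{1}{48} + \frac{1493}{551} = \frac{261}{16} + \frac{1493}{551} = \frac{167699}{8816}$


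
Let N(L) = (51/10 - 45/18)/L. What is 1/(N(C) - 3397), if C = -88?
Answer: -440/1494693 ≈ -0.00029437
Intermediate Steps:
N(L) = 13/(5*L) (N(L) = (51*(⅒) - 45*1/18)/L = (51/10 - 5/2)/L = 13/(5*L))
1/(N(C) - 3397) = 1/((13/5)/(-88) - 3397) = 1/((13/5)*(-1/88) - 3397) = 1/(-13/440 - 3397) = 1/(-1494693/440) = -440/1494693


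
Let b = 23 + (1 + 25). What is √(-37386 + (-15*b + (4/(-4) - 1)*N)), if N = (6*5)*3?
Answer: I*√38301 ≈ 195.71*I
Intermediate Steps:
N = 90 (N = 30*3 = 90)
b = 49 (b = 23 + 26 = 49)
√(-37386 + (-15*b + (4/(-4) - 1)*N)) = √(-37386 + (-15*49 + (4/(-4) - 1)*90)) = √(-37386 + (-735 + (4*(-¼) - 1)*90)) = √(-37386 + (-735 + (-1 - 1)*90)) = √(-37386 + (-735 - 2*90)) = √(-37386 + (-735 - 180)) = √(-37386 - 915) = √(-38301) = I*√38301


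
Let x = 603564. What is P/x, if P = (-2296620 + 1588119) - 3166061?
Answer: -1937281/301782 ≈ -6.4195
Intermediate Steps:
P = -3874562 (P = -708501 - 3166061 = -3874562)
P/x = -3874562/603564 = -3874562*1/603564 = -1937281/301782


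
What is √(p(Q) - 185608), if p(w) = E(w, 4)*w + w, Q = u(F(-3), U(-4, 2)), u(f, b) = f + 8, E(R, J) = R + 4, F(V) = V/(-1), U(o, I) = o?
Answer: 2*I*√46358 ≈ 430.62*I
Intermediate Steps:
F(V) = -V (F(V) = V*(-1) = -V)
E(R, J) = 4 + R
u(f, b) = 8 + f
Q = 11 (Q = 8 - 1*(-3) = 8 + 3 = 11)
p(w) = w + w*(4 + w) (p(w) = (4 + w)*w + w = w*(4 + w) + w = w + w*(4 + w))
√(p(Q) - 185608) = √(11*(5 + 11) - 185608) = √(11*16 - 185608) = √(176 - 185608) = √(-185432) = 2*I*√46358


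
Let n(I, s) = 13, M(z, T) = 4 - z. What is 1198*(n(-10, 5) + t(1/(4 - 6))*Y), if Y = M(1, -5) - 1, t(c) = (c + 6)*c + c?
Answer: 7787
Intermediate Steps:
t(c) = c + c*(6 + c) (t(c) = (6 + c)*c + c = c*(6 + c) + c = c + c*(6 + c))
Y = 2 (Y = (4 - 1*1) - 1 = (4 - 1) - 1 = 3 - 1 = 2)
1198*(n(-10, 5) + t(1/(4 - 6))*Y) = 1198*(13 + ((7 + 1/(4 - 6))/(4 - 6))*2) = 1198*(13 + ((7 + 1/(-2))/(-2))*2) = 1198*(13 - (7 - ½)/2*2) = 1198*(13 - ½*13/2*2) = 1198*(13 - 13/4*2) = 1198*(13 - 13/2) = 1198*(13/2) = 7787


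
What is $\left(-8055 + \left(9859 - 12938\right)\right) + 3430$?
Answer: $-7704$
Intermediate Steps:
$\left(-8055 + \left(9859 - 12938\right)\right) + 3430 = \left(-8055 - 3079\right) + 3430 = -11134 + 3430 = -7704$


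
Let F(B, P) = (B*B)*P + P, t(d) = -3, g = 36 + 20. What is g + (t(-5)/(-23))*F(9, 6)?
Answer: 2764/23 ≈ 120.17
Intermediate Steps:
g = 56
F(B, P) = P + P*B² (F(B, P) = B²*P + P = P*B² + P = P + P*B²)
g + (t(-5)/(-23))*F(9, 6) = 56 + (-3/(-23))*(6*(1 + 9²)) = 56 + (-3*(-1/23))*(6*(1 + 81)) = 56 + 3*(6*82)/23 = 56 + (3/23)*492 = 56 + 1476/23 = 2764/23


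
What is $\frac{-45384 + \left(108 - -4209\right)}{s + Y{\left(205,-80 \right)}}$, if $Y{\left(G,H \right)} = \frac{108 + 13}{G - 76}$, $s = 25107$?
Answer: $- \frac{407511}{249148} \approx -1.6356$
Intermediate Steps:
$Y{\left(G,H \right)} = \frac{121}{-76 + G}$
$\frac{-45384 + \left(108 - -4209\right)}{s + Y{\left(205,-80 \right)}} = \frac{-45384 + \left(108 - -4209\right)}{25107 + \frac{121}{-76 + 205}} = \frac{-45384 + \left(108 + 4209\right)}{25107 + \frac{121}{129}} = \frac{-45384 + 4317}{25107 + 121 \cdot \frac{1}{129}} = - \frac{41067}{25107 + \frac{121}{129}} = - \frac{41067}{\frac{3238924}{129}} = \left(-41067\right) \frac{129}{3238924} = - \frac{407511}{249148}$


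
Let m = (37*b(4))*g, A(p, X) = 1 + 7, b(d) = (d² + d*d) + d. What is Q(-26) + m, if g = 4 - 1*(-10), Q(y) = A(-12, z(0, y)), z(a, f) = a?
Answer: 18656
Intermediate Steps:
b(d) = d + 2*d² (b(d) = (d² + d²) + d = 2*d² + d = d + 2*d²)
A(p, X) = 8
Q(y) = 8
g = 14 (g = 4 + 10 = 14)
m = 18648 (m = (37*(4*(1 + 2*4)))*14 = (37*(4*(1 + 8)))*14 = (37*(4*9))*14 = (37*36)*14 = 1332*14 = 18648)
Q(-26) + m = 8 + 18648 = 18656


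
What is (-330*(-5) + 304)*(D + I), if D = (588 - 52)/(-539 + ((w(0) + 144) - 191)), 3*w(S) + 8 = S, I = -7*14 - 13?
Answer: -193088418/883 ≈ -2.1867e+5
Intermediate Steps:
I = -111 (I = -98 - 13 = -111)
w(S) = -8/3 + S/3
D = -804/883 (D = (588 - 52)/(-539 + (((-8/3 + (1/3)*0) + 144) - 191)) = 536/(-539 + (((-8/3 + 0) + 144) - 191)) = 536/(-539 + ((-8/3 + 144) - 191)) = 536/(-539 + (424/3 - 191)) = 536/(-539 - 149/3) = 536/(-1766/3) = 536*(-3/1766) = -804/883 ≈ -0.91053)
(-330*(-5) + 304)*(D + I) = (-330*(-5) + 304)*(-804/883 - 111) = (1650 + 304)*(-98817/883) = 1954*(-98817/883) = -193088418/883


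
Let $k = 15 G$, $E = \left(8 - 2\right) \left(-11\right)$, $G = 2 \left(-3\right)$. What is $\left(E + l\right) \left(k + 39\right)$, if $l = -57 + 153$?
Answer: $-1530$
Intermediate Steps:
$G = -6$
$l = 96$
$E = -66$ ($E = 6 \left(-11\right) = -66$)
$k = -90$ ($k = 15 \left(-6\right) = -90$)
$\left(E + l\right) \left(k + 39\right) = \left(-66 + 96\right) \left(-90 + 39\right) = 30 \left(-51\right) = -1530$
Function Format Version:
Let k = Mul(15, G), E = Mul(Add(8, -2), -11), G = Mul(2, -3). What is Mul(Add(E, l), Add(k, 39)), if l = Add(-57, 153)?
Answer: -1530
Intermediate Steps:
G = -6
l = 96
E = -66 (E = Mul(6, -11) = -66)
k = -90 (k = Mul(15, -6) = -90)
Mul(Add(E, l), Add(k, 39)) = Mul(Add(-66, 96), Add(-90, 39)) = Mul(30, -51) = -1530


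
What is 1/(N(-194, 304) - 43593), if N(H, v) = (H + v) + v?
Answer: -1/43179 ≈ -2.3159e-5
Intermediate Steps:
N(H, v) = H + 2*v
1/(N(-194, 304) - 43593) = 1/((-194 + 2*304) - 43593) = 1/((-194 + 608) - 43593) = 1/(414 - 43593) = 1/(-43179) = -1/43179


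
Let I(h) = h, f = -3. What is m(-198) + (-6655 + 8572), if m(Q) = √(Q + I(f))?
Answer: 1917 + I*√201 ≈ 1917.0 + 14.177*I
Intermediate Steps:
m(Q) = √(-3 + Q) (m(Q) = √(Q - 3) = √(-3 + Q))
m(-198) + (-6655 + 8572) = √(-3 - 198) + (-6655 + 8572) = √(-201) + 1917 = I*√201 + 1917 = 1917 + I*√201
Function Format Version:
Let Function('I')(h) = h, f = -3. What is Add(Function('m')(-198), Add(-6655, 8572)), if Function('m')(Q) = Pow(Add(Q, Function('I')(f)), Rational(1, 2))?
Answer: Add(1917, Mul(I, Pow(201, Rational(1, 2)))) ≈ Add(1917.0, Mul(14.177, I))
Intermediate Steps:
Function('m')(Q) = Pow(Add(-3, Q), Rational(1, 2)) (Function('m')(Q) = Pow(Add(Q, -3), Rational(1, 2)) = Pow(Add(-3, Q), Rational(1, 2)))
Add(Function('m')(-198), Add(-6655, 8572)) = Add(Pow(Add(-3, -198), Rational(1, 2)), Add(-6655, 8572)) = Add(Pow(-201, Rational(1, 2)), 1917) = Add(Mul(I, Pow(201, Rational(1, 2))), 1917) = Add(1917, Mul(I, Pow(201, Rational(1, 2))))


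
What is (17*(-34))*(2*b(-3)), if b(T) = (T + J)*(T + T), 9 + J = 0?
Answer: -83232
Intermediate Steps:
J = -9 (J = -9 + 0 = -9)
b(T) = 2*T*(-9 + T) (b(T) = (T - 9)*(T + T) = (-9 + T)*(2*T) = 2*T*(-9 + T))
(17*(-34))*(2*b(-3)) = (17*(-34))*(2*(2*(-3)*(-9 - 3))) = -1156*2*(-3)*(-12) = -1156*72 = -578*144 = -83232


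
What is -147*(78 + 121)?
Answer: -29253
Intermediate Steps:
-147*(78 + 121) = -147*199 = -29253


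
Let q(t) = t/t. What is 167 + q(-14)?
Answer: 168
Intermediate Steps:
q(t) = 1
167 + q(-14) = 167 + 1 = 168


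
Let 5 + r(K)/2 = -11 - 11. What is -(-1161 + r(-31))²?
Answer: -1476225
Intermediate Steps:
r(K) = -54 (r(K) = -10 + 2*(-11 - 11) = -10 + 2*(-22) = -10 - 44 = -54)
-(-1161 + r(-31))² = -(-1161 - 54)² = -1*(-1215)² = -1*1476225 = -1476225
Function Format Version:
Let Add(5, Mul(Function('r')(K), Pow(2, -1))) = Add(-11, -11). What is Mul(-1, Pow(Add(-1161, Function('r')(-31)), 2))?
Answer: -1476225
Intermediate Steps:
Function('r')(K) = -54 (Function('r')(K) = Add(-10, Mul(2, Add(-11, -11))) = Add(-10, Mul(2, -22)) = Add(-10, -44) = -54)
Mul(-1, Pow(Add(-1161, Function('r')(-31)), 2)) = Mul(-1, Pow(Add(-1161, -54), 2)) = Mul(-1, Pow(-1215, 2)) = Mul(-1, 1476225) = -1476225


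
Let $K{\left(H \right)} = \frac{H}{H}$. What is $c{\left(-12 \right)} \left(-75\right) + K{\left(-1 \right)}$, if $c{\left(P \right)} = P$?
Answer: $901$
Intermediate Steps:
$K{\left(H \right)} = 1$
$c{\left(-12 \right)} \left(-75\right) + K{\left(-1 \right)} = \left(-12\right) \left(-75\right) + 1 = 900 + 1 = 901$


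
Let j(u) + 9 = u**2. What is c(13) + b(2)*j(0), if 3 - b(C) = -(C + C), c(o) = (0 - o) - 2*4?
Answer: -84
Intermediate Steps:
j(u) = -9 + u**2
c(o) = -8 - o (c(o) = -o - 8 = -8 - o)
b(C) = 3 + 2*C (b(C) = 3 - (-1)*(C + C) = 3 - (-1)*2*C = 3 - (-2)*C = 3 + 2*C)
c(13) + b(2)*j(0) = (-8 - 1*13) + (3 + 2*2)*(-9 + 0**2) = (-8 - 13) + (3 + 4)*(-9 + 0) = -21 + 7*(-9) = -21 - 63 = -84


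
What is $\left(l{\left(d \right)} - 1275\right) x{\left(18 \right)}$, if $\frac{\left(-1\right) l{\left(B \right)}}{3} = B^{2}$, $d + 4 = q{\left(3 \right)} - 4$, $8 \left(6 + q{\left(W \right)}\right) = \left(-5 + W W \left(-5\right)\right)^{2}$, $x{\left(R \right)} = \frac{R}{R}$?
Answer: $- \frac{1074327}{4} \approx -2.6858 \cdot 10^{5}$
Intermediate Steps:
$x{\left(R \right)} = 1$
$q{\left(W \right)} = -6 + \frac{\left(-5 - 5 W^{2}\right)^{2}}{8}$ ($q{\left(W \right)} = -6 + \frac{\left(-5 + W W \left(-5\right)\right)^{2}}{8} = -6 + \frac{\left(-5 + W^{2} \left(-5\right)\right)^{2}}{8} = -6 + \frac{\left(-5 - 5 W^{2}\right)^{2}}{8}$)
$d = \frac{597}{2}$ ($d = -4 - \left(10 - \frac{25 \left(1 + 3^{2}\right)^{2}}{8}\right) = -4 - \left(10 - \frac{25 \left(1 + 9\right)^{2}}{8}\right) = -4 - \left(10 - \frac{625}{2}\right) = -4 + \left(\left(-6 + \frac{25}{8} \cdot 100\right) - 4\right) = -4 + \left(\left(-6 + \frac{625}{2}\right) - 4\right) = -4 + \left(\frac{613}{2} - 4\right) = -4 + \frac{605}{2} = \frac{597}{2} \approx 298.5$)
$l{\left(B \right)} = - 3 B^{2}$
$\left(l{\left(d \right)} - 1275\right) x{\left(18 \right)} = \left(- 3 \left(\frac{597}{2}\right)^{2} - 1275\right) 1 = \left(\left(-3\right) \frac{356409}{4} - 1275\right) 1 = \left(- \frac{1069227}{4} - 1275\right) 1 = \left(- \frac{1074327}{4}\right) 1 = - \frac{1074327}{4}$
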